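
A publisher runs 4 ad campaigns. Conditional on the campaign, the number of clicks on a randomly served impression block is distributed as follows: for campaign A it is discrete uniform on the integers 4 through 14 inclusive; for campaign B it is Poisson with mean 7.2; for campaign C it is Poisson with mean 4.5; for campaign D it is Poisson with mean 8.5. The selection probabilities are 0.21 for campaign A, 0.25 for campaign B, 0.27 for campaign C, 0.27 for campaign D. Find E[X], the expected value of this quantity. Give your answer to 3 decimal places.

7.200

Component means — A: 9; B: 7.2; C: 4.5; D: 8.5.
E[X] = 0.21·9 + 0.25·7.2 + 0.27·4.5 + 0.27·8.5 = 7.2.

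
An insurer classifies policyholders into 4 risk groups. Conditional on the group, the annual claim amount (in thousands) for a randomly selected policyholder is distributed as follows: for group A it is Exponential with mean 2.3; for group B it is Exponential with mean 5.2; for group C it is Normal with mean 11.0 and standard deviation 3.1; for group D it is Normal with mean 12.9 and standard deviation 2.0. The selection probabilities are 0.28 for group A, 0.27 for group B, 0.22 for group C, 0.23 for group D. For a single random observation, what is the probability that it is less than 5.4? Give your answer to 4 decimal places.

Conditional on each group, P(X < 5.4): A: 0.904423; B: 0.646001; C: 0.0354239; D: 8.84173e-05.
By total probability, P(X < 5.4) = 0.28·0.904423 + 0.27·0.646001 + 0.22·0.0354239 + 0.23·8.84173e-05 = 0.435472.

0.4355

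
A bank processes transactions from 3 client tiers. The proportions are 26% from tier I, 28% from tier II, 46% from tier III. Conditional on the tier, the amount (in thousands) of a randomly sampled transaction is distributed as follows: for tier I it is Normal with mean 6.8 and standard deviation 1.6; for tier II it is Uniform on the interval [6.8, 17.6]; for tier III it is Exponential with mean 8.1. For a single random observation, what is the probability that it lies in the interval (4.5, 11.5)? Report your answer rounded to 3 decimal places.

Conditional on each tier, P(4.5 < X < 11.5): I: 0.923058; II: 0.435185; III: 0.33198.
By total probability, P(4.5 < X < 11.5) = 0.26·0.923058 + 0.28·0.435185 + 0.46·0.33198 = 0.514558.

0.515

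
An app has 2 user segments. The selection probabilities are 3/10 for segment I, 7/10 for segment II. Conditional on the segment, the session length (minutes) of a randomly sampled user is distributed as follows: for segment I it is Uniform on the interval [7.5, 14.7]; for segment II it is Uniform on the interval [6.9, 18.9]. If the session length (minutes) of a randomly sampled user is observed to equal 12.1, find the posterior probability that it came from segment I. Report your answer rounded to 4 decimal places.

Likelihoods f(12.1 | ·): I: 0.138889; II: 0.0833333.
Posterior ∝ prior × likelihood. Numerator for I: 0.3·0.138889 = 0.0416667.
Normalizing constant: 0.3·0.138889 + 0.7·0.0833333 = 0.1.
P(I | observation) = 0.0416667 / 0.1 = 0.416667.

0.4167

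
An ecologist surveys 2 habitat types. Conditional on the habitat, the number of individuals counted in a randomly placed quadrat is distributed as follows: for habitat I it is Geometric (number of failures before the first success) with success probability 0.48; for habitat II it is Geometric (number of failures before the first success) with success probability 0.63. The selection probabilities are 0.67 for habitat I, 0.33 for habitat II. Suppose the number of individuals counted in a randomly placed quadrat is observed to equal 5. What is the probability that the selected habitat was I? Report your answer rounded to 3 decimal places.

0.895

Likelihoods P(X=5 | ·): I: 0.0182498; II: 0.00436867.
Posterior ∝ prior × likelihood. Numerator for I: 0.67·0.0182498 = 0.0122274.
Normalizing constant: 0.67·0.0182498 + 0.33·0.00436867 = 0.013669.
P(I | observation) = 0.0122274 / 0.013669 = 0.894531.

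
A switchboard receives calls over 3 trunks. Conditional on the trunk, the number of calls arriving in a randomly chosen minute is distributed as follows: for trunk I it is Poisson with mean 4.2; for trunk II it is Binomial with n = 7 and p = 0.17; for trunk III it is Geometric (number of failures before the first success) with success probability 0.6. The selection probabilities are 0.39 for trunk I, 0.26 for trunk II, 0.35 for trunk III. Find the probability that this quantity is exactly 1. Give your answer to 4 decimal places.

Conditional on each trunk, P(X = 1): I: 0.0629814; II: 0.389059; III: 0.24.
By total probability, P(X = 1) = 0.39·0.0629814 + 0.26·0.389059 + 0.35·0.24 = 0.209718.

0.2097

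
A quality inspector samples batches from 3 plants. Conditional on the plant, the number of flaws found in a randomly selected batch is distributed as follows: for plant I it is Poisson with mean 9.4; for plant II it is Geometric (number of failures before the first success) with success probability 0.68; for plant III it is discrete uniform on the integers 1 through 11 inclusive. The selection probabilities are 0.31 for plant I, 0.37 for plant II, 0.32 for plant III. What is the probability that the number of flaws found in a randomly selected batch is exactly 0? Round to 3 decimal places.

Conditional on each plant, P(X = 0): I: 8.27241e-05; II: 0.68; III: 0.
By total probability, P(X = 0) = 0.31·8.27241e-05 + 0.37·0.68 + 0.32·0 = 0.251626.

0.252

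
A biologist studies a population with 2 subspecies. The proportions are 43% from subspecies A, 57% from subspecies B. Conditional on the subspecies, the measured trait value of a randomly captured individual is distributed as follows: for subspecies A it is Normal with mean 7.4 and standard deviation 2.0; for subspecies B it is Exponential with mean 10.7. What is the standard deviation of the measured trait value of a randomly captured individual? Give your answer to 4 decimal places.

8.3456

Per component, A: μ=7.4, E[X²]=58.76; B: μ=10.7, E[X²]=228.98.
E[X] = 0.43·7.4 + 0.57·10.7 = 9.281.
E[X²] = 0.43·58.76 + 0.57·228.98 = 155.785.
Var(X) = E[X²] − (E[X])² = 155.785 − 86.137 = 69.6484.
SD(X) = √69.6484 = 8.34556.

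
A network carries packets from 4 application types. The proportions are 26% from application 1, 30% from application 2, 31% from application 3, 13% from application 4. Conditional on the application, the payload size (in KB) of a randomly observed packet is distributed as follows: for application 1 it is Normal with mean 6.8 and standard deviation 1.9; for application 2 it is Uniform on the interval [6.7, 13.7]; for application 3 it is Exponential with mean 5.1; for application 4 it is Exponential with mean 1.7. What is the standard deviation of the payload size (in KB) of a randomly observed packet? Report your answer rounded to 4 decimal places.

Per component, 1: μ=6.8, E[X²]=49.85; 2: μ=10.2, E[X²]=108.123; 3: μ=5.1, E[X²]=52.02; 4: μ=1.7, E[X²]=5.78.
E[X] = 0.26·6.8 + 0.3·10.2 + 0.31·5.1 + 0.13·1.7 = 6.63.
E[X²] = 0.26·49.85 + 0.3·108.123 + 0.31·52.02 + 0.13·5.78 = 62.2756.
Var(X) = E[X²] − (E[X])² = 62.2756 − 43.9569 = 18.3187.
SD(X) = √18.3187 = 4.28004.

4.2800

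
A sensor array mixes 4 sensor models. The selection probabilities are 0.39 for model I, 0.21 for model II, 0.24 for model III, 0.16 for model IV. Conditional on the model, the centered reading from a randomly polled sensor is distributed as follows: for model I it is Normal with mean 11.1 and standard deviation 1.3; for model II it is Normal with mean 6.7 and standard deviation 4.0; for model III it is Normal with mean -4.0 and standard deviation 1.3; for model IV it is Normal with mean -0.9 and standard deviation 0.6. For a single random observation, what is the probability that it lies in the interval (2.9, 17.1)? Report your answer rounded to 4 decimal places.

Conditional on each model, P(2.9 < X < 17.1): I: 0.999998; II: 0.824283; III: 5.55109e-08; IV: 1.1996e-10.
By total probability, P(2.9 < X < 17.1) = 0.39·0.999998 + 0.21·0.824283 + 0.24·5.55109e-08 + 0.16·1.1996e-10 = 0.563099.

0.5631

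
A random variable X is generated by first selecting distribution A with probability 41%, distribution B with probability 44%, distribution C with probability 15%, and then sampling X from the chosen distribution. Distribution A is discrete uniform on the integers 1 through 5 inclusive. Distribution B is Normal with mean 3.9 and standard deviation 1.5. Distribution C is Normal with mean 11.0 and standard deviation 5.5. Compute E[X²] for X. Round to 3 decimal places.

34.880

For each component E[X²] = Var + (mean)², giving A: 11; B: 17.46; C: 151.25.
Overall E[X²] = 0.41·11 + 0.44·17.46 + 0.15·151.25 = 34.8799.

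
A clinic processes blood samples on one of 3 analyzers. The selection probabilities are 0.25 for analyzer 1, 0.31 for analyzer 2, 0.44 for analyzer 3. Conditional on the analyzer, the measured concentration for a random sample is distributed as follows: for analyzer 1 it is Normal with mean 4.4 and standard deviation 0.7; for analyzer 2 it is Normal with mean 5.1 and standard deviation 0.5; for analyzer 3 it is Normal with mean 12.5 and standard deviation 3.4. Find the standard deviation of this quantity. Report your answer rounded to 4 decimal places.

Per component, 1: μ=4.4, E[X²]=19.85; 2: μ=5.1, E[X²]=26.26; 3: μ=12.5, E[X²]=167.81.
E[X] = 0.25·4.4 + 0.31·5.1 + 0.44·12.5 = 8.181.
E[X²] = 0.25·19.85 + 0.31·26.26 + 0.44·167.81 = 86.9395.
Var(X) = E[X²] − (E[X])² = 86.9395 − 66.9288 = 20.0107.
SD(X) = √20.0107 = 4.47334.

4.4733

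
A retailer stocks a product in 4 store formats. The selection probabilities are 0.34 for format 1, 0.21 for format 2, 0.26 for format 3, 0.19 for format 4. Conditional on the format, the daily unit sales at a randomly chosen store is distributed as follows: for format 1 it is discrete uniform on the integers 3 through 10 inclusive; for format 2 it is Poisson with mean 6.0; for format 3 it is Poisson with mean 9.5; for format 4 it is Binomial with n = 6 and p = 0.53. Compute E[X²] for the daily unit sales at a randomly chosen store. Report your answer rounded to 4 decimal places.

For each component E[X²] = Var + (mean)², giving 1: 47.5; 2: 42; 3: 99.75; 4: 11.607.
Overall E[X²] = 0.34·47.5 + 0.21·42 + 0.26·99.75 + 0.19·11.607 = 53.1103.

53.1103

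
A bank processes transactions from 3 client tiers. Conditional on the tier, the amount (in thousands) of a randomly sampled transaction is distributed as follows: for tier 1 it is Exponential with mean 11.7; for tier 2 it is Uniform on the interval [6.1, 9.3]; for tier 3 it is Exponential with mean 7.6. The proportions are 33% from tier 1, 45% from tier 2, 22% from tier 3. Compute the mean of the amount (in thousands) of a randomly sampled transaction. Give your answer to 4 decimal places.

8.9980

Component means — 1: 11.7; 2: 7.7; 3: 7.6.
E[X] = 0.33·11.7 + 0.45·7.7 + 0.22·7.6 = 8.998.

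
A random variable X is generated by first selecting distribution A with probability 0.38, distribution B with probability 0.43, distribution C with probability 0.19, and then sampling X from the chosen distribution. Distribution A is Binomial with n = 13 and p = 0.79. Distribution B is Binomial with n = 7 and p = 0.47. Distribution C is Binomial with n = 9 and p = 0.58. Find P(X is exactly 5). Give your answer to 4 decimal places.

Conditional on each component, P(X = 5): A: 0.00149785; B: 0.135288; C: 0.25734.
By total probability, P(X = 5) = 0.38·0.00149785 + 0.43·0.135288 + 0.19·0.25734 = 0.107638.

0.1076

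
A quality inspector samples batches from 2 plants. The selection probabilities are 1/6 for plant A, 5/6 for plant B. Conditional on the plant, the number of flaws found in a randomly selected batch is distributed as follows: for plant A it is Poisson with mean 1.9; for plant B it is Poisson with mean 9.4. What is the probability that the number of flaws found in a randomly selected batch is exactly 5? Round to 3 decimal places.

Conditional on each plant, P(X = 5): A: 0.0308622; B: 0.0505929.
By total probability, P(X = 5) = 0.166667·0.0308622 + 0.833333·0.0505929 = 0.0473045.

0.047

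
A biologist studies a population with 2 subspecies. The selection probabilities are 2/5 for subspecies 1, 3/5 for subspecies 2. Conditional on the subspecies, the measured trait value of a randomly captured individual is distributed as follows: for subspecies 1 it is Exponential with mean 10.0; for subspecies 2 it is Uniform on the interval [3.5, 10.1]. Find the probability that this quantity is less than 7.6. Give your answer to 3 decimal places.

Conditional on each subspecies, P(X < 7.6): 1: 0.532334; 2: 0.621212.
By total probability, P(X < 7.6) = 0.4·0.532334 + 0.6·0.621212 = 0.585661.

0.586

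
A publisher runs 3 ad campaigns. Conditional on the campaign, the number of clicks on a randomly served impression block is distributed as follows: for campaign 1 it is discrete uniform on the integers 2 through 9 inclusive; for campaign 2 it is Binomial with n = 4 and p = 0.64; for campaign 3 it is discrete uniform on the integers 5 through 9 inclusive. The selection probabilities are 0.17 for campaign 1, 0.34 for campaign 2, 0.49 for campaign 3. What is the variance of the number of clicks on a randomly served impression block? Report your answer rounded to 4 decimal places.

6.1572

Per component, 1: μ=5.5, E[X²]=35.5; 2: μ=2.56, E[X²]=7.4752; 3: μ=7, E[X²]=51.
E[X] = 0.17·5.5 + 0.34·2.56 + 0.49·7 = 5.2354.
E[X²] = 0.17·35.5 + 0.34·7.4752 + 0.49·51 = 33.5666.
Var(X) = E[X²] − (E[X])² = 33.5666 − 27.4094 = 6.15715.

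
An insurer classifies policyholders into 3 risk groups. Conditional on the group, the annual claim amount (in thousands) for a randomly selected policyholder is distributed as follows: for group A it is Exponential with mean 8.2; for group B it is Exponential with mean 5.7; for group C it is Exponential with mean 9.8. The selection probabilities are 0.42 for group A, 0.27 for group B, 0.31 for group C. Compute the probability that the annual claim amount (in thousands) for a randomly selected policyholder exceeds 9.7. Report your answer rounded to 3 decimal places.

0.293

Conditional on each group, P(X > 9.7): A: 0.306381; B: 0.182363; C: 0.371653.
By total probability, P(X > 9.7) = 0.42·0.306381 + 0.27·0.182363 + 0.31·0.371653 = 0.29313.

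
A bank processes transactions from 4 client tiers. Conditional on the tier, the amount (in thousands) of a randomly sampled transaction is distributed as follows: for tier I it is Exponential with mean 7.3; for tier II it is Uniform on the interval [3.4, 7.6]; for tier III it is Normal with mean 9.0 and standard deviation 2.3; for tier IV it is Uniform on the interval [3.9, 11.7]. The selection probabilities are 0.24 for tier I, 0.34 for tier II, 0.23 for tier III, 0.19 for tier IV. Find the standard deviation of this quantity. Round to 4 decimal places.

4.1554

Per component, I: μ=7.3, E[X²]=106.58; II: μ=5.5, E[X²]=31.72; III: μ=9, E[X²]=86.29; IV: μ=7.8, E[X²]=65.91.
E[X] = 0.24·7.3 + 0.34·5.5 + 0.23·9 + 0.19·7.8 = 7.174.
E[X²] = 0.24·106.58 + 0.34·31.72 + 0.23·86.29 + 0.19·65.91 = 68.7336.
Var(X) = E[X²] − (E[X])² = 68.7336 − 51.4663 = 17.2673.
SD(X) = √17.2673 = 4.1554.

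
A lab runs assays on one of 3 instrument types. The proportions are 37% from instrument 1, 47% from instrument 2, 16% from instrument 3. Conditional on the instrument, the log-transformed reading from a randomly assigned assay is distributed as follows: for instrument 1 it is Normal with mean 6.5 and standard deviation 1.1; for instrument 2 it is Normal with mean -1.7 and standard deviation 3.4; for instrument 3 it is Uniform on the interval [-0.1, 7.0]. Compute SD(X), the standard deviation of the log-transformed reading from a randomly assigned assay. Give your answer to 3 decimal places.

Per component, 1: μ=6.5, E[X²]=43.46; 2: μ=-1.7, E[X²]=14.45; 3: μ=3.45, E[X²]=16.1033.
E[X] = 0.37·6.5 + 0.47·-1.7 + 0.16·3.45 = 2.158.
E[X²] = 0.37·43.46 + 0.47·14.45 + 0.16·16.1033 = 25.4482.
Var(X) = E[X²] − (E[X])² = 25.4482 − 4.65696 = 20.7913.
SD(X) = √20.7913 = 4.55974.

4.560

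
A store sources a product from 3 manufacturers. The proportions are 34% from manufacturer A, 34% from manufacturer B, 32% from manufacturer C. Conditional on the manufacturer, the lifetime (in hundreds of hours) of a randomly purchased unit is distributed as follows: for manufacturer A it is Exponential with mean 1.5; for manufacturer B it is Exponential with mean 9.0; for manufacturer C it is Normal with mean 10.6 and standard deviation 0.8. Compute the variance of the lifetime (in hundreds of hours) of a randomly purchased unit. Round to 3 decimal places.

44.301

Per component, A: μ=1.5, E[X²]=4.5; B: μ=9, E[X²]=162; C: μ=10.6, E[X²]=113.
E[X] = 0.34·1.5 + 0.34·9 + 0.32·10.6 = 6.962.
E[X²] = 0.34·4.5 + 0.34·162 + 0.32·113 = 92.77.
Var(X) = E[X²] − (E[X])² = 92.77 − 48.4694 = 44.3006.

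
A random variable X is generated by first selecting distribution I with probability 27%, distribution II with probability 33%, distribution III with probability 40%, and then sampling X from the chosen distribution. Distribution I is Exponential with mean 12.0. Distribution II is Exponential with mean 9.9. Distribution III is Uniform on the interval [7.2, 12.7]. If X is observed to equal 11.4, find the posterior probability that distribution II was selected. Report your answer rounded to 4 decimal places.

Likelihoods f(11.4 | ·): I: 0.0322284; II: 0.0319351; III: 0.181818.
Posterior ∝ prior × likelihood. Numerator for II: 0.33·0.0319351 = 0.0105386.
Normalizing constant: 0.27·0.0322284 + 0.33·0.0319351 + 0.4·0.181818 = 0.0919675.
P(II | observation) = 0.0105386 / 0.0919675 = 0.11459.

0.1146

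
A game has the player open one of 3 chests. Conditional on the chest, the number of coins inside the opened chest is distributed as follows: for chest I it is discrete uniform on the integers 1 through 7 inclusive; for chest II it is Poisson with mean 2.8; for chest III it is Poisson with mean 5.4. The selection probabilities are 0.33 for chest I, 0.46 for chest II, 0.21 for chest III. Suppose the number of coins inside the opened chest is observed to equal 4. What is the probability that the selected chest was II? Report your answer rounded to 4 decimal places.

Likelihoods P(X=4 | ·): I: 0.142857; II: 0.155739; III: 0.16002.
Posterior ∝ prior × likelihood. Numerator for II: 0.46·0.155739 = 0.0716398.
Normalizing constant: 0.33·0.142857 + 0.46·0.155739 + 0.21·0.16002 = 0.152387.
P(II | observation) = 0.0716398 / 0.152387 = 0.470118.

0.4701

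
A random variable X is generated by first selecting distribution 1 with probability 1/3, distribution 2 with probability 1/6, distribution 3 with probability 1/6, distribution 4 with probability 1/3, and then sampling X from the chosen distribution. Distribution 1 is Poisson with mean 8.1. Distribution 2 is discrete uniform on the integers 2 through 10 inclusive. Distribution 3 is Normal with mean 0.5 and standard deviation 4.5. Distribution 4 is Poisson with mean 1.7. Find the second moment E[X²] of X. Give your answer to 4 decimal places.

36.6278

For each component E[X²] = Var + (mean)², giving 1: 73.71; 2: 42.6667; 3: 20.5; 4: 4.59.
Overall E[X²] = 0.333333·73.71 + 0.166667·42.6667 + 0.166667·20.5 + 0.333333·4.59 = 36.6278.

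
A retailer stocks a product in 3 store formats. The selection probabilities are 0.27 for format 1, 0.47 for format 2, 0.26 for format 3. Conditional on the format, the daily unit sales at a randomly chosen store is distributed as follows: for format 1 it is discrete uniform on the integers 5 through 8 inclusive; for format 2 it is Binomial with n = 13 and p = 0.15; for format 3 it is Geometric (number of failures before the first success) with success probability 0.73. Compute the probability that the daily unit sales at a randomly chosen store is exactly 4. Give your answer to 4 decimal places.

Conditional on each format, P(X = 4): 1: 0; 2: 0.0838381; 3: 0.00387952.
By total probability, P(X = 4) = 0.27·0 + 0.47·0.0838381 + 0.26·0.00387952 = 0.0404126.

0.0404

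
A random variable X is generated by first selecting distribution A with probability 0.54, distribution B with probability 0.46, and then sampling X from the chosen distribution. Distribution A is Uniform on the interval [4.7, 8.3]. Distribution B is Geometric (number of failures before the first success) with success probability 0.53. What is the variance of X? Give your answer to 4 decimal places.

Per component, A: μ=6.5, E[X²]=43.33; B: μ=0.886792, E[X²]=2.45959.
E[X] = 0.54·6.5 + 0.46·0.886792 = 3.91792.
E[X²] = 0.54·43.33 + 0.46·2.45959 = 24.5296.
Var(X) = E[X²] − (E[X])² = 24.5296 − 15.3501 = 9.17948.

9.1795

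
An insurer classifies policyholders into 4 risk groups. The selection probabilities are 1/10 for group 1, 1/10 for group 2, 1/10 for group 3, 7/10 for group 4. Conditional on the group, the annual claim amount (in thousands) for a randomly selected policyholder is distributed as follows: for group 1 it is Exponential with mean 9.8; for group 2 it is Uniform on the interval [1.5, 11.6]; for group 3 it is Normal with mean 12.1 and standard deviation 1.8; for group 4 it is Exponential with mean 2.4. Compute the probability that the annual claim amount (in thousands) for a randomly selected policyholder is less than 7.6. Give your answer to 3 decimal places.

Conditional on each group, P(X < 7.6): 1: 0.539531; 2: 0.60396; 3: 0.00620967; 4: 0.957856.
By total probability, P(X < 7.6) = 0.1·0.539531 + 0.1·0.60396 + 0.1·0.00620967 + 0.7·0.957856 = 0.785469.

0.785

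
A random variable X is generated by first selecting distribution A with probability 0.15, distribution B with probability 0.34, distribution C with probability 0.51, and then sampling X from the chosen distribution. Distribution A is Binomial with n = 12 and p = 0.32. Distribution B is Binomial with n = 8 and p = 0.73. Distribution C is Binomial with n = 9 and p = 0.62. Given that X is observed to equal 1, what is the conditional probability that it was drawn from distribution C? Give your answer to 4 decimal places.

Likelihoods P(X=1 | ·): A: 0.0551988; B: 0.000610885; C: 0.00242607.
Posterior ∝ prior × likelihood. Numerator for C: 0.51·0.00242607 = 0.00123729.
Normalizing constant: 0.15·0.0551988 + 0.34·0.000610885 + 0.51·0.00242607 = 0.00972481.
P(C | observation) = 0.00123729 / 0.00972481 = 0.127231.

0.1272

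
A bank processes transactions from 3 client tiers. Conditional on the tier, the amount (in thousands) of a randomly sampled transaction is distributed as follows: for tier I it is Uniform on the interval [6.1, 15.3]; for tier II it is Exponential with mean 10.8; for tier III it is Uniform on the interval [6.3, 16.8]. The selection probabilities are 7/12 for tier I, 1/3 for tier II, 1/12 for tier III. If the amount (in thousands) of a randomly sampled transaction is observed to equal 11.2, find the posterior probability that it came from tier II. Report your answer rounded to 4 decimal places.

0.1330

Likelihoods f(11.2 | ·): I: 0.108696; II: 0.0328244; III: 0.0952381.
Posterior ∝ prior × likelihood. Numerator for II: 0.333333·0.0328244 = 0.0109415.
Normalizing constant: 0.583333·0.108696 + 0.333333·0.0328244 + 0.0833333·0.0952381 = 0.0822838.
P(II | observation) = 0.0109415 / 0.0822838 = 0.132972.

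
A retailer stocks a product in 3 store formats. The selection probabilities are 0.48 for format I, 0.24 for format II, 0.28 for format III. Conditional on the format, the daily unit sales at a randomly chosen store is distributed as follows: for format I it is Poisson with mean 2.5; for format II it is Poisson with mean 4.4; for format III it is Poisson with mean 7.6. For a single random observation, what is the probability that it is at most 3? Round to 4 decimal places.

0.4654

Conditional on each format, P(X ≤ 3): I: 0.757576; II: 0.359448; III: 0.0553713.
By total probability, P(X ≤ 3) = 0.48·0.757576 + 0.24·0.359448 + 0.28·0.0553713 = 0.465408.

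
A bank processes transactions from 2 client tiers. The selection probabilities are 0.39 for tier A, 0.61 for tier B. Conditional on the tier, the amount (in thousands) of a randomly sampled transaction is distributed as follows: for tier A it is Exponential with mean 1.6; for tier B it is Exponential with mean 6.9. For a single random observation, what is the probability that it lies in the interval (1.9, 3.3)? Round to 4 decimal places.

0.1544

Conditional on each tier, P(1.9 < X < 3.3): A: 0.177847; B: 0.139436.
By total probability, P(1.9 < X < 3.3) = 0.39·0.177847 + 0.61·0.139436 = 0.154417.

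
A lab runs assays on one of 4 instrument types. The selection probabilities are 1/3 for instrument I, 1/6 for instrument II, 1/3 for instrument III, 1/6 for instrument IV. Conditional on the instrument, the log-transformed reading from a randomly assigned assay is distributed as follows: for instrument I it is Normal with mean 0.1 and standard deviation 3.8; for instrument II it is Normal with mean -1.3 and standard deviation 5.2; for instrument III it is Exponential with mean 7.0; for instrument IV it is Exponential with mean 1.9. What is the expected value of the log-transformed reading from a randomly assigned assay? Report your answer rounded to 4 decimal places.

2.4667

Component means — I: 0.1; II: -1.3; III: 7; IV: 1.9.
E[X] = 0.333333·0.1 + 0.166667·-1.3 + 0.333333·7 + 0.166667·1.9 = 2.46667.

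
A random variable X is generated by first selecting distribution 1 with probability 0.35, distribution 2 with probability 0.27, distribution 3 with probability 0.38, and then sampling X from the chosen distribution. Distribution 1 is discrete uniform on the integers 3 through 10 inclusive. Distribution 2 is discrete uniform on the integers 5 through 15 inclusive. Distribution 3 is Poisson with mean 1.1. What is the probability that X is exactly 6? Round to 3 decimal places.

Conditional on each component, P(X = 6): 1: 0.125; 2: 0.0909091; 3: 0.00081903.
By total probability, P(X = 6) = 0.35·0.125 + 0.27·0.0909091 + 0.38·0.00081903 = 0.0686067.

0.069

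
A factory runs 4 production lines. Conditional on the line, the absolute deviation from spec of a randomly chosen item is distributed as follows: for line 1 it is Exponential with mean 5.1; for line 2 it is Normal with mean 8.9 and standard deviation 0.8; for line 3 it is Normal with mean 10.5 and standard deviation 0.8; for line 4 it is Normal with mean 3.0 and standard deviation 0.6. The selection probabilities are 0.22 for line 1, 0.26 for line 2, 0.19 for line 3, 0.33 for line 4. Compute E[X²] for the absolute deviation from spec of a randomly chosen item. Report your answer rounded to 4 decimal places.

For each component E[X²] = Var + (mean)², giving 1: 52.02; 2: 79.85; 3: 110.89; 4: 9.36.
Overall E[X²] = 0.22·52.02 + 0.26·79.85 + 0.19·110.89 + 0.33·9.36 = 56.3633.

56.3633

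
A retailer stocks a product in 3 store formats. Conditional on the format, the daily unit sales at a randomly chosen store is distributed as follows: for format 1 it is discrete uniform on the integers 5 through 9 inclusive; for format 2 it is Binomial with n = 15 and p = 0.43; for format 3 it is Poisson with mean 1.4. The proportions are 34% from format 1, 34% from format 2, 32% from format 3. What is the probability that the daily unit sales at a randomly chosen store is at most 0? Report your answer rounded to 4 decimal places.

0.0790

Conditional on each format, P(X ≤ 0): 1: 0; 2: 0.000217833; 3: 0.246597.
By total probability, P(X ≤ 0) = 0.34·0 + 0.34·0.000217833 + 0.32·0.246597 = 0.0789851.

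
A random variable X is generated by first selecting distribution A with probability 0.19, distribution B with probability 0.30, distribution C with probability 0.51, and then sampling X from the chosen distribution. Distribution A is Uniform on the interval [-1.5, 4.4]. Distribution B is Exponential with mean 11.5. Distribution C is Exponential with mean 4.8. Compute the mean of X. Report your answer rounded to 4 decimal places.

6.1735

Component means — A: 1.45; B: 11.5; C: 4.8.
E[X] = 0.19·1.45 + 0.3·11.5 + 0.51·4.8 = 6.1735.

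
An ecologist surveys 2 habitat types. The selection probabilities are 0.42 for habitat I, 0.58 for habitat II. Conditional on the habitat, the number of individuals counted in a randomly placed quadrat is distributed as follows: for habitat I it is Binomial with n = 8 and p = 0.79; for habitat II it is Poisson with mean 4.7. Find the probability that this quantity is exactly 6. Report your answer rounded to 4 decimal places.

0.2050

Conditional on each habitat, P(X = 6): I: 0.300164; II: 0.136167.
By total probability, P(X = 6) = 0.42·0.300164 + 0.58·0.136167 = 0.205046.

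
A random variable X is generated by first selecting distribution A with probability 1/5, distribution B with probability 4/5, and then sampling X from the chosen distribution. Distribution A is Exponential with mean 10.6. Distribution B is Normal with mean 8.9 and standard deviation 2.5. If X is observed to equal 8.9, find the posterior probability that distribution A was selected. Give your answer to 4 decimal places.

0.0600

Likelihoods f(8.9 | ·): A: 0.0407428; B: 0.159577.
Posterior ∝ prior × likelihood. Numerator for A: 0.2·0.0407428 = 0.00814856.
Normalizing constant: 0.2·0.0407428 + 0.8·0.159577 = 0.13581.
P(A | observation) = 0.00814856 / 0.13581 = 0.0599996.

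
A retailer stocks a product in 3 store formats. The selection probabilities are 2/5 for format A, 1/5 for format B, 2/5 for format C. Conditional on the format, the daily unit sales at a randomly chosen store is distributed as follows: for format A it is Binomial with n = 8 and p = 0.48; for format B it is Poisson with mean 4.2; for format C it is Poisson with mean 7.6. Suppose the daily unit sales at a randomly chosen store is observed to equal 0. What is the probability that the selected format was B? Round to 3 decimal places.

0.562

Likelihoods P(X=0 | ·): A: 0.00534597; B: 0.0149956; C: 0.000500451.
Posterior ∝ prior × likelihood. Numerator for B: 0.2·0.0149956 = 0.00299912.
Normalizing constant: 0.4·0.00534597 + 0.2·0.0149956 + 0.4·0.000500451 = 0.00533769.
P(B | observation) = 0.00299912 / 0.00533769 = 0.561876.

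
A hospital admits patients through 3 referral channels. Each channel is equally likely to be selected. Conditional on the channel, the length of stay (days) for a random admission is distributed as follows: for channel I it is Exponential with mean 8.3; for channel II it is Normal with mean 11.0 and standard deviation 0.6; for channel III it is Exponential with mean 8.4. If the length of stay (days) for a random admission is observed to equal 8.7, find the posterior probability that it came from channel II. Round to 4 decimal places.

0.0050

Likelihoods f(8.7 | ·): I: 0.0422374; II: 0.000428451; III: 0.0422587.
Posterior ∝ prior × likelihood. Numerator for II: 0.333333·0.000428451 = 0.000142817.
Normalizing constant: 0.333333·0.0422374 + 0.333333·0.000428451 + 0.333333·0.0422587 = 0.0283082.
P(II | observation) = 0.000142817 / 0.0283082 = 0.00504507.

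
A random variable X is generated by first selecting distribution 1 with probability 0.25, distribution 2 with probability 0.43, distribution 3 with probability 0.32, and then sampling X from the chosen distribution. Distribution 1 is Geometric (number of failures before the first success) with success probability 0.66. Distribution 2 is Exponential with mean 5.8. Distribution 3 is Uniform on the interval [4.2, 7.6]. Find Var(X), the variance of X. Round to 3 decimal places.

20.292

Per component, 1: μ=0.515152, E[X²]=1.04591; 2: μ=5.8, E[X²]=67.28; 3: μ=5.9, E[X²]=35.7733.
E[X] = 0.25·0.515152 + 0.43·5.8 + 0.32·5.9 = 4.51079.
E[X²] = 0.25·1.04591 + 0.43·67.28 + 0.32·35.7733 = 40.6393.
Var(X) = E[X²] − (E[X])² = 40.6393 − 20.3472 = 20.2921.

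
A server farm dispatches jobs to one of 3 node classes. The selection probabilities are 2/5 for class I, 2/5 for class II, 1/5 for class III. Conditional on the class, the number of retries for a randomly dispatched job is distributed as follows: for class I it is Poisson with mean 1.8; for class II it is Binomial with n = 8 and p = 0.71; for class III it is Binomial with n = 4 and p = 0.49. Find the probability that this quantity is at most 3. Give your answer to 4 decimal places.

Conditional on each class, P(X ≤ 3): I: 0.891292; II: 0.0505362; III: 0.942352.
By total probability, P(X ≤ 3) = 0.4·0.891292 + 0.4·0.0505362 + 0.2·0.942352 = 0.565202.

0.5652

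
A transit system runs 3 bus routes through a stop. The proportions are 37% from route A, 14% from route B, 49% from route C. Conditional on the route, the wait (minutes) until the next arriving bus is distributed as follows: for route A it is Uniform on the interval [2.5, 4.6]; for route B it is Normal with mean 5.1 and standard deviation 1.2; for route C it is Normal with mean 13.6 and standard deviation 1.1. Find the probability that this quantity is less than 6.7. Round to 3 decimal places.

0.497

Conditional on each route, P(X < 6.7): A: 1; B: 0.908789; C: 1.77389e-10.
By total probability, P(X < 6.7) = 0.37·1 + 0.14·0.908789 + 0.49·1.77389e-10 = 0.49723.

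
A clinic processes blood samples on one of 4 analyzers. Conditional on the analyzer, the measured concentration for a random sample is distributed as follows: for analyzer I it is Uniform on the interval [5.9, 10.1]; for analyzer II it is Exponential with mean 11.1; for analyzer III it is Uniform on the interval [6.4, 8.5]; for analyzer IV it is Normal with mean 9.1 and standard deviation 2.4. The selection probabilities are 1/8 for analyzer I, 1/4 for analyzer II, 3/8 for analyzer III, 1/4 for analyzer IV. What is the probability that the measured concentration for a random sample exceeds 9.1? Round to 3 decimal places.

Conditional on each analyzer, P(X > 9.1): I: 0.238095; II: 0.440511; III: 0; IV: 0.5.
By total probability, P(X > 9.1) = 0.125·0.238095 + 0.25·0.440511 + 0.375·0 + 0.25·0.5 = 0.26489.

0.265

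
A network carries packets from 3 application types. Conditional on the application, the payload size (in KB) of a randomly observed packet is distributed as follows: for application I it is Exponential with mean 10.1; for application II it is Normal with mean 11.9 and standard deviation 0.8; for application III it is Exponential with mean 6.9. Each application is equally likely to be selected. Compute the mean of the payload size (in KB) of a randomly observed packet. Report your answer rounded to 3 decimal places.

9.633

Component means — I: 10.1; II: 11.9; III: 6.9.
E[X] = 0.333333·10.1 + 0.333333·11.9 + 0.333333·6.9 = 9.63333.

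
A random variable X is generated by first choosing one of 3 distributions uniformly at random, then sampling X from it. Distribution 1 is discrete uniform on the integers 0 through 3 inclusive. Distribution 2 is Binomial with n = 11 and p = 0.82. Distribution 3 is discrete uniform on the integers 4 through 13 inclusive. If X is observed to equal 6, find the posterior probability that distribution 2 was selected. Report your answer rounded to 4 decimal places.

0.2097

Likelihoods P(X=6 | ·): 1: 0; 2: 0.0265392; 3: 0.1.
Posterior ∝ prior × likelihood. Numerator for 2: 0.333333·0.0265392 = 0.0088464.
Normalizing constant: 0.333333·0 + 0.333333·0.0265392 + 0.333333·0.1 = 0.0421797.
P(2 | observation) = 0.0088464 / 0.0421797 = 0.209731.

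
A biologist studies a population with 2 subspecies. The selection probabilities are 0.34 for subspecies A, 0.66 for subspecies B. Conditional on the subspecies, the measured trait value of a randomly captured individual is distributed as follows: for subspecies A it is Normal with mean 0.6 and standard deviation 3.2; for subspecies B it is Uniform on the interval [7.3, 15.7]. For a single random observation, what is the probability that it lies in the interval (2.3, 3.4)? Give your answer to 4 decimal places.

0.0363

Conditional on each subspecies, P(2.3 < X < 3.4): A: 0.106836; B: 0.
By total probability, P(2.3 < X < 3.4) = 0.34·0.106836 + 0.66·0 = 0.0363242.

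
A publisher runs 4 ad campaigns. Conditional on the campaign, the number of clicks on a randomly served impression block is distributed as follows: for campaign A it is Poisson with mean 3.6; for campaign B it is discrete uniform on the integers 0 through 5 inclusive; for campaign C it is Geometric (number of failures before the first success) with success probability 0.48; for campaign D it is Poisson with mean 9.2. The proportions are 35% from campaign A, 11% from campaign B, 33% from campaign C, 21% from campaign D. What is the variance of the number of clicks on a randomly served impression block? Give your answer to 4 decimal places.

13.0160

Per component, A: μ=3.6, E[X²]=16.56; B: μ=2.5, E[X²]=9.16667; C: μ=1.08333, E[X²]=3.43056; D: μ=9.2, E[X²]=93.84.
E[X] = 0.35·3.6 + 0.11·2.5 + 0.33·1.08333 + 0.21·9.2 = 3.8245.
E[X²] = 0.35·16.56 + 0.11·9.16667 + 0.33·3.43056 + 0.21·93.84 = 27.6428.
Var(X) = E[X²] − (E[X])² = 27.6428 − 14.6268 = 13.016.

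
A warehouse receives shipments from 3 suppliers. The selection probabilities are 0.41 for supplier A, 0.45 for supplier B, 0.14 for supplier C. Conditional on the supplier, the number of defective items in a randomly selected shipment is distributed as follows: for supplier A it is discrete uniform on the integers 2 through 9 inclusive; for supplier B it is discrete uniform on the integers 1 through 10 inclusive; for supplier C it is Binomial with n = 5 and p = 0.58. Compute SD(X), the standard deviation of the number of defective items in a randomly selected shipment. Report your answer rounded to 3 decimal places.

2.617

Per component, A: μ=5.5, E[X²]=35.5; B: μ=5.5, E[X²]=38.5; C: μ=2.9, E[X²]=9.628.
E[X] = 0.41·5.5 + 0.45·5.5 + 0.14·2.9 = 5.136.
E[X²] = 0.41·35.5 + 0.45·38.5 + 0.14·9.628 = 33.2279.
Var(X) = E[X²] − (E[X])² = 33.2279 − 26.3785 = 6.84942.
SD(X) = √6.84942 = 2.61714.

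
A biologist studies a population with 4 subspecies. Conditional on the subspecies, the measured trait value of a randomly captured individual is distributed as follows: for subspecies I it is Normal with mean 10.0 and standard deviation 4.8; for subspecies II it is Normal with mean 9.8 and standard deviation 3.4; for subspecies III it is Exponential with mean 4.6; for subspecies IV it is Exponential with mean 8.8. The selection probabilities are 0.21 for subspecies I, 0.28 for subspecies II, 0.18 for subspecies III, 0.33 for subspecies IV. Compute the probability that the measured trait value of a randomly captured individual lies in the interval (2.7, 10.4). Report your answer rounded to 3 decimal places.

Conditional on each subspecies, P(2.7 < X < 10.4): I: 0.469056; II: 0.55165; III: 0.451757; IV: 0.429064.
By total probability, P(2.7 < X < 10.4) = 0.21·0.469056 + 0.28·0.55165 + 0.18·0.451757 + 0.33·0.429064 = 0.475871.

0.476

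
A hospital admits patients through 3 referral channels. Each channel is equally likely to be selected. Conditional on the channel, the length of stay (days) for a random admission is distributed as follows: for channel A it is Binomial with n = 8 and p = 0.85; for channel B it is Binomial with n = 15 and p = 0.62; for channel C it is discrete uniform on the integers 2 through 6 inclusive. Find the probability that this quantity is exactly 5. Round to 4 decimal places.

0.1004

Conditional on each channel, P(X = 5): A: 0.0838603; B: 0.0172723; C: 0.2.
By total probability, P(X = 5) = 0.333333·0.0838603 + 0.333333·0.0172723 + 0.333333·0.2 = 0.100378.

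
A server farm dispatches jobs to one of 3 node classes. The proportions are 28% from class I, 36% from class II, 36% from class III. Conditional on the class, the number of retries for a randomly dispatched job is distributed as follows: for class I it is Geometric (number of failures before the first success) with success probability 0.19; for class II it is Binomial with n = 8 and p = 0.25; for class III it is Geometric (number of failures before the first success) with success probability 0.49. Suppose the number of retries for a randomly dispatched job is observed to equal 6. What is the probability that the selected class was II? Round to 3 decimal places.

0.071

Likelihoods P(X=6 | ·): I: 0.0536616; II: 0.00384521; III: 0.00862218.
Posterior ∝ prior × likelihood. Numerator for II: 0.36·0.00384521 = 0.00138428.
Normalizing constant: 0.28·0.0536616 + 0.36·0.00384521 + 0.36·0.00862218 = 0.0195135.
P(II | observation) = 0.00138428 / 0.0195135 = 0.0709394.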